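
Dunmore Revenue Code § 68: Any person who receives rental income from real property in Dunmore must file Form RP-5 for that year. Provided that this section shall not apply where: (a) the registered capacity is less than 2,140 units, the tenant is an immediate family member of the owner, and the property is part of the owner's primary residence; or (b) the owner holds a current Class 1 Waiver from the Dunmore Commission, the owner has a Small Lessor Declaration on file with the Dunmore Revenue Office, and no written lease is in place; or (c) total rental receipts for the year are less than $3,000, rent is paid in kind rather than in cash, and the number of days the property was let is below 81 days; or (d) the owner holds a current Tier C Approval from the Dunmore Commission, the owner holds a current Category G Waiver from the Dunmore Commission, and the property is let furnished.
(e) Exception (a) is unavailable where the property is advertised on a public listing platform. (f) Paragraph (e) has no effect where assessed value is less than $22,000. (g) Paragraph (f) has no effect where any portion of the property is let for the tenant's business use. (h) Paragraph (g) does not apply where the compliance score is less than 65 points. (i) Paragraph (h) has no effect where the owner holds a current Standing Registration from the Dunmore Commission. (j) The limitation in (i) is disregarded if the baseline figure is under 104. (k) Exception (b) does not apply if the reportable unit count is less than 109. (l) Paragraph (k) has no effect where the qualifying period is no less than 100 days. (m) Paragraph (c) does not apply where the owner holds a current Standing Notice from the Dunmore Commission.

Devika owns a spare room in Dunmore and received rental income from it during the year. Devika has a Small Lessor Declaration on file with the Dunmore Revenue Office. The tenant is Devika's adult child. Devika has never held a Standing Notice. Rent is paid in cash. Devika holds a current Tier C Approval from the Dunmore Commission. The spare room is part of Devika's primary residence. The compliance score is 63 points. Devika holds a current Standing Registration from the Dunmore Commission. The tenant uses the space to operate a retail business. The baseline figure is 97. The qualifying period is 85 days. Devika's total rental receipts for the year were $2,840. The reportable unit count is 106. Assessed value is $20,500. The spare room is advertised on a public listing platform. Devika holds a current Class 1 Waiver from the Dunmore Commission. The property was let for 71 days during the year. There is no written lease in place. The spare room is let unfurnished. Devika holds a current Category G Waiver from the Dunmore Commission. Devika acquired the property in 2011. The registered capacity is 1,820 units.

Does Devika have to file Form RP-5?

No — exception (a) applies; Devika is not required to file Form RP-5.

Exception (a): the registered capacity is 1,820 units, less than the 2,140 units limit; the tenant is an immediate family member; the spare room is part of the primary residence — every condition holds. Under paragraphs (e)–(j): (e) is engaged (the property is publicly advertised), but is overridden by (f): (f) operates against (e): assessed value is $20,500, less than the $22,000 limit. (g) would limit (f) — the space is let for business use — but (h) sets (g) aside: (h) operates against (g): the compliance score is 63 points, less than the 65 points limit. (i) is triggered (a current Standing Registration is held), but is set aside by (j): (j) operates against (i): the baseline figure is 97, under the 104 limit. (a) remains available.
All of (b)'s requirements are met (a current Class 1 Waiver is held; a Small Lessor Declaration is on file; there is no written lease). Turning to paragraphs (k)–(l): (k) operates against (b): the reportable unit count is 106, less than the 109 limit. (l) does not operate here (the qualifying period is 85 days, short of 100 days), so (k) stands. (b) is therefore removed.
Exception (c) requires that rent is paid in kind rather than in cash; but rent is paid in cash, so (c) is unavailable.
Exception (d) requires that the property is let furnished; but the property is let unfurnished, so (d) is unavailable.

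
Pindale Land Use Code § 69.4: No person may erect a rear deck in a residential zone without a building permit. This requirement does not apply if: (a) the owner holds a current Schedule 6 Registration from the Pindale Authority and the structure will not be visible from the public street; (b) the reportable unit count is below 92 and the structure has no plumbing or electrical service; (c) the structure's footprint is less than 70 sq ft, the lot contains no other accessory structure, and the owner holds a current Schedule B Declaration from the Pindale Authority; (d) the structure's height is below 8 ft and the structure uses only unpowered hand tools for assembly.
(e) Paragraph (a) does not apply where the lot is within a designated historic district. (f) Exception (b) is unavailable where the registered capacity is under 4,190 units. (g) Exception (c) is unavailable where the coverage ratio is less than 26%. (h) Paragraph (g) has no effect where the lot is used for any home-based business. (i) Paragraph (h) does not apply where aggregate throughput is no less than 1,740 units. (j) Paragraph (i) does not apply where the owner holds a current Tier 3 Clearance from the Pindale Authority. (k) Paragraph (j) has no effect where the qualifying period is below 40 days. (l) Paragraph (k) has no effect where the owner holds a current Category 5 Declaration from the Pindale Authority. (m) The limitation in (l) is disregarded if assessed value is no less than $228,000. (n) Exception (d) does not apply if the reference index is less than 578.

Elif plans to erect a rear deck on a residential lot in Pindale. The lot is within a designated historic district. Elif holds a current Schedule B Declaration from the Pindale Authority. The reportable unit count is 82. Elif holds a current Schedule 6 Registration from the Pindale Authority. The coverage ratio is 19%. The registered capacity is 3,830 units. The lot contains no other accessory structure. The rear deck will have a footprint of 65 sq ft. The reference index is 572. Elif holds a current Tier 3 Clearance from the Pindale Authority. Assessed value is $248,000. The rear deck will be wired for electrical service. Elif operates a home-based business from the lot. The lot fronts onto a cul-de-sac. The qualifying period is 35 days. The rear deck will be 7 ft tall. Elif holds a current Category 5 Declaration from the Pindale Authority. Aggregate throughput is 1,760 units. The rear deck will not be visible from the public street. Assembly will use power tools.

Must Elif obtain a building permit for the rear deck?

Exception (a): a current Schedule 6 Registration is held; the structure will not be visible from the street — every condition holds. Turning to paragraph (e): (e) operates against (a): the lot is in a historic district. (a) is therefore removed.
Exception (b) fails — electrical service is planned.
All of (c)'s requirements are met (the structure's footprint is 65 sq ft, less than the 70 sq ft limit; the lot has no other accessory structure; a current Schedule B Declaration is held). Turning to paragraphs (g)–(m): (g) is triggered — the coverage ratio is 19%, less than the 26% limit. (h) is triggered (a home-based business operates on the lot), but is itself disapplied by (i): (i) operates — aggregate throughput is 1,760 units, meeting the 1,740 units threshold. (j) applies (a current Tier 3 Clearance is held), but yields to (k): (k) operates against (j): the qualifying period is 35 days, below the 40 days limit. (l) would limit (k) — a current Category 5 Declaration is held — but (m) sets (l) aside: (m) applies — assessed value is $248,000, meeting the $228,000 threshold. (c) is therefore removed.
Exception (d) requires that the structure uses only unpowered hand tools for assembly; but assembly uses power tools, so (d) is unavailable.
No exception displaces § 69.4.

Yes — Elif must obtain a building permit.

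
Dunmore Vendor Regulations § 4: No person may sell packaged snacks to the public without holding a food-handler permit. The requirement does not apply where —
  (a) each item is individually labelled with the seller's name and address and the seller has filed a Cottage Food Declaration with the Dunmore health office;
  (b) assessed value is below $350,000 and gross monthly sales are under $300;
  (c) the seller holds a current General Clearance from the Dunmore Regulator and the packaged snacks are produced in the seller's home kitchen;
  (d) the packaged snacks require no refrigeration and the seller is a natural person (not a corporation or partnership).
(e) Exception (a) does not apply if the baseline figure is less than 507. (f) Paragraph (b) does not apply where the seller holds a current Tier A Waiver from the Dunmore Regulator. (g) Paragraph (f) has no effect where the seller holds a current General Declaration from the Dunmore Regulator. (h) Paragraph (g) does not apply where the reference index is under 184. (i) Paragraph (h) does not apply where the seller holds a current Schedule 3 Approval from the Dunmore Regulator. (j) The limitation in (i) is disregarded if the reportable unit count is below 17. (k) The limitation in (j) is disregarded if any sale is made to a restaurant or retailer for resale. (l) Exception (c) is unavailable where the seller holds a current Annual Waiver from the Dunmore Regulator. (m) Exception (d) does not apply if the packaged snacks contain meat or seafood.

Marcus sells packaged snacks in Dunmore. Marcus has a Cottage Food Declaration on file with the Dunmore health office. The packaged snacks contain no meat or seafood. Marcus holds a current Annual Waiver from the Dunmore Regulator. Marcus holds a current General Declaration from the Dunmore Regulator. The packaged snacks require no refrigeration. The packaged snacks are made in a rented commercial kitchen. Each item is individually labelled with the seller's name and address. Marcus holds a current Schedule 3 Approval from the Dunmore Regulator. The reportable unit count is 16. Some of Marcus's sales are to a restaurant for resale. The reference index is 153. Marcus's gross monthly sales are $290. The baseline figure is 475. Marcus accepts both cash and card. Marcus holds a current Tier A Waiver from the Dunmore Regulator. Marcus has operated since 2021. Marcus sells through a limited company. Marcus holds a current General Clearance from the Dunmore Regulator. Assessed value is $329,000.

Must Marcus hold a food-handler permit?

Exception (a)'s conditions are all satisfied: items are individually labelled; a Cottage Food Declaration is on file. Turning to paragraph (e): (e) is engaged — the baseline figure is 475, less than the 507 limit. (a) is therefore removed.
Exception (b) is satisfied on its face — assessed value is $329,000, below the $350,000 limit; gross monthly sales are $290, under the $300 limit. Applying paragraphs (f)–(k): (f) operates (a current Tier A Waiver is held), but yields to (g): (g) is engaged — a current General Declaration is held. (h) applies (the reference index is 153, under the 184 limit), but is itself disapplied by (i): (i) operates against (h): a current Schedule 3 Approval is held. (j) applies (the reportable unit count is 16, below the 17 limit), but is displaced by (k): (k) is triggered — some sales are to a restaurant for resale. Exception (b) stands.
Exception (c) fails — the packaged snacks are made in a commercial kitchen, not a home kitchen.
Exception (d) requires that the seller is a natural person (not a corporation or partnership); but the seller operates through a limited company, so (d) is unavailable.

No — exception (b) applies; Marcus is not required to hold a food-handler permit.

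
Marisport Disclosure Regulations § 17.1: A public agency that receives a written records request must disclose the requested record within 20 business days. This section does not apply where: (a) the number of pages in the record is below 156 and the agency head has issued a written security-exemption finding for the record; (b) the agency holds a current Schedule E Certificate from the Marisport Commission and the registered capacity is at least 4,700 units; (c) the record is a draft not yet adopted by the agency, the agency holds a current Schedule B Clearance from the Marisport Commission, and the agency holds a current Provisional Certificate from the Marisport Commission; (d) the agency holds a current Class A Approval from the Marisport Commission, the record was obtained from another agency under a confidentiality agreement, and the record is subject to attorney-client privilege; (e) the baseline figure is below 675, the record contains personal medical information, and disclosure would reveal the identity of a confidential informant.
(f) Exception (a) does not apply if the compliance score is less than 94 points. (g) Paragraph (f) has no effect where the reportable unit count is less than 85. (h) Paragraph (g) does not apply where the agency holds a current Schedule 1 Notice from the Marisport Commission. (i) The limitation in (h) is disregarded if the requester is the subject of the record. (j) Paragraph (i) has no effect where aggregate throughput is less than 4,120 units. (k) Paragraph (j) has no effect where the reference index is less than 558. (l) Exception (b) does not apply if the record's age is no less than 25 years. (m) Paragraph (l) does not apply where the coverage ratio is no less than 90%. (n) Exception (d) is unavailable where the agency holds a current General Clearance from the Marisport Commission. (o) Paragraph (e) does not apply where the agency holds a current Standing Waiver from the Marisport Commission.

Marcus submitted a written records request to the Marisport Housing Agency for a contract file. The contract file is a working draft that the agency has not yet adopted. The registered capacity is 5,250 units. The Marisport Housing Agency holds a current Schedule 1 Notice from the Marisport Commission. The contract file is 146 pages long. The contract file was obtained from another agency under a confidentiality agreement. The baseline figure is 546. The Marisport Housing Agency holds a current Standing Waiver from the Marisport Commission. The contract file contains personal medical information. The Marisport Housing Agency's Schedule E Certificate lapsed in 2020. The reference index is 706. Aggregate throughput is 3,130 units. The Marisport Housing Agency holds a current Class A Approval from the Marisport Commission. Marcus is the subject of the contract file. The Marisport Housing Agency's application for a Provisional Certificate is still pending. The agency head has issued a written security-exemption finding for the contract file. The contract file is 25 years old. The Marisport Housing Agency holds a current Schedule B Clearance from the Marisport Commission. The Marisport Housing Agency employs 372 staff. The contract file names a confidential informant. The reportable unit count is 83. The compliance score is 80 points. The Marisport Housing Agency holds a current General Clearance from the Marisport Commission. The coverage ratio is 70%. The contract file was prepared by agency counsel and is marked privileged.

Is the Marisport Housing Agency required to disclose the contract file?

Exception (a) is satisfied on its face — the number of pages in the record is 146, below the 156 limit; a written security-exemption finding has been issued. But applying paragraphs (f)–(k): (f) is engaged — the compliance score is 80 points, less than the 94 points limit. (g) would limit (f) — the reportable unit count is 83, less than the 85 limit — but (h) sets (g) aside: (h) is triggered — a current Schedule 1 Notice is held. (i) would limit (h) — Marcus is the subject of the contract file — but (j) sets (i) aside: (j) operates against (i): aggregate throughput is 3,130 units, less than the 4,120 units limit. (k) is inapplicable (the reference index is 706, not less than 558), so (j) stands. (a) is therefore removed.
Exception (b) fails — there is no Schedule E Certificate in force.
Exception (c) fails — no current Provisional Certificate is held.
Exception (d): a current Class A Approval is held; the contract file was obtained under a confidentiality agreement; the contract file is privileged — every condition holds. Turning to paragraph (n): (n) operates against (d): a current General Clearance is held. So (d) is unavailable.
Exception (e) is satisfied on its face — the baseline figure is 546, below the 675 limit; the contract file contains personal medical information; the contract file names a confidential informant. But: (o) is triggered — a current Standing Waiver is held. So (e) is unavailable.
None of the exceptions is available; § 17.1 applies in full.

Yes — the Marisport Housing Agency must disclose the contract file.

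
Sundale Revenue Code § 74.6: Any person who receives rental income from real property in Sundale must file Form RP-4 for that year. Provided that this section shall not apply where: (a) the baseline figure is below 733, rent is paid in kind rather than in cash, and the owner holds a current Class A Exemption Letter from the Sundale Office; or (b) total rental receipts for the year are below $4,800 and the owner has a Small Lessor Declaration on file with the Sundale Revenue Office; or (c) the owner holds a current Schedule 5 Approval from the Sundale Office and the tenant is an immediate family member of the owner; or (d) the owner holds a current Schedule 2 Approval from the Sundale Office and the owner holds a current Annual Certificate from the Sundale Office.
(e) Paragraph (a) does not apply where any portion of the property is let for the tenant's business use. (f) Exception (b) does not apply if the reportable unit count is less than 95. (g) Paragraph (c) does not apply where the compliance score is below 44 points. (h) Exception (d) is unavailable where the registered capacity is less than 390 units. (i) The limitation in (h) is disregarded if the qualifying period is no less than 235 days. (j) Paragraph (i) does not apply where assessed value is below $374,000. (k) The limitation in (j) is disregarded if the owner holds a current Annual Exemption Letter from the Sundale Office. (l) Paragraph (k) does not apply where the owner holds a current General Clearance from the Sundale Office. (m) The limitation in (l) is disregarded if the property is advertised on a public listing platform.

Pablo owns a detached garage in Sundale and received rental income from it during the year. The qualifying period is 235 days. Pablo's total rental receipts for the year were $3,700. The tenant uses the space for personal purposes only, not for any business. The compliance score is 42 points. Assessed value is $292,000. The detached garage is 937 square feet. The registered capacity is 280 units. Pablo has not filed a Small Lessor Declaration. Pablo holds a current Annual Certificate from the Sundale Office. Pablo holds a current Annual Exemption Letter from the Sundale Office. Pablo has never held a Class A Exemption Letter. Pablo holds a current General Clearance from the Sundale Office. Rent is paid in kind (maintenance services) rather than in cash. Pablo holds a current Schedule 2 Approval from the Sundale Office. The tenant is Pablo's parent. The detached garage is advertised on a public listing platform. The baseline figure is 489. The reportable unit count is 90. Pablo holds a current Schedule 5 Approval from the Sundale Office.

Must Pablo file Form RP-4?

Exception (a) does not apply: the Class A Exemption Letter is not current.
Exception (b) fails — no Small Lessor Declaration is on file.
All of (c)'s requirements are met (a current Schedule 5 Approval is held; the tenant is an immediate family member). However, paragraph (g) must be considered: (g) operates against (c): the compliance score is 42 points, below the 44 points limit. (c) is therefore removed.
Exception (d)'s conditions are all satisfied: a current Schedule 2 Approval is held; a current Annual Certificate is held. As to paragraphs (h)–(m): (h) applies (the registered capacity is 280 units, less than the 390 units limit), but is displaced by (i): (i) is engaged — the qualifying period is 235 days, meeting the 235 days threshold. (j) would limit (i) — assessed value is $292,000, below the $374,000 limit — but (k) sets (j) aside: (k) operates against (j): a current Annual Exemption Letter is held. (l) is engaged (a current General Clearance is held), but is overridden by (m): (m) operates — the property is publicly advertised. (d) remains available.

No — exception (d) applies; Pablo is not required to file Form RP-4.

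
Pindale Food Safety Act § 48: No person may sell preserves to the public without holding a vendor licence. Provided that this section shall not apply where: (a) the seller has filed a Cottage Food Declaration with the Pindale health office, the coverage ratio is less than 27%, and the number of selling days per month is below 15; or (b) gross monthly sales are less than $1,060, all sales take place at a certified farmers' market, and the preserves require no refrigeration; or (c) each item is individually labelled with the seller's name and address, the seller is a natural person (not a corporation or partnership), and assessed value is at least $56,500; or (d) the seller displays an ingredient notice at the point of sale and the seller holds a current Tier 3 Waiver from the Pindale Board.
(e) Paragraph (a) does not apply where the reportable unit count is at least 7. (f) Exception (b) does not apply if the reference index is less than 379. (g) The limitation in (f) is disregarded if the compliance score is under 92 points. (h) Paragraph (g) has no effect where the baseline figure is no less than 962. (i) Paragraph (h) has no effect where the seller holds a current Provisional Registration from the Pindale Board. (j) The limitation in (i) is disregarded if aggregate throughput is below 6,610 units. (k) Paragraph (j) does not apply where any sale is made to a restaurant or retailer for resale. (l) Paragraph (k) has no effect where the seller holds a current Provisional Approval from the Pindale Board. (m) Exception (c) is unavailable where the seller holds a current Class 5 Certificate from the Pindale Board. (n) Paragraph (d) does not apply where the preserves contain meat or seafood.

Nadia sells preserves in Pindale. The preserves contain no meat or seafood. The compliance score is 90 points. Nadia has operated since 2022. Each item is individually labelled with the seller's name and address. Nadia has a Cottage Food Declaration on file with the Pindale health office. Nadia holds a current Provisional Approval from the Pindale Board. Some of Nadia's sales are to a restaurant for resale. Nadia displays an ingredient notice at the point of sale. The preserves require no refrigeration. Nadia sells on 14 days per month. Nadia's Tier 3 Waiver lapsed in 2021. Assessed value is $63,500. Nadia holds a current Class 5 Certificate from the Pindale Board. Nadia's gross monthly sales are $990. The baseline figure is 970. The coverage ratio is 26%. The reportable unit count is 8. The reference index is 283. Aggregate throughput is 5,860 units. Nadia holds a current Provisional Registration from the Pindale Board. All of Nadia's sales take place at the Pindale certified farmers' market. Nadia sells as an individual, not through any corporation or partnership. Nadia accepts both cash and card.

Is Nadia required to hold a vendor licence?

Exception (a)'s conditions are all satisfied: a Cottage Food Declaration is on file; the coverage ratio is 26%, less than the 27% limit; the number of selling days per month is 14, below the 15 limit. But: (e) operates against (a): the reportable unit count is 8, meeting the 7 threshold. Exception (a) does not apply.
Exception (b): gross monthly sales are $990, less than the $1,060 limit; all sales are at a certified farmers' market; the preserves are shelf-stable — every condition holds. However, paragraphs (f)–(l) must be considered: (f) applies — the reference index is 283, less than the 379 limit. (g) would limit (f) — the compliance score is 90 points, under the 92 points limit — but (h) sets (g) aside: (h) operates against (g): the baseline figure is 970, meeting the 962 threshold. (i) applies (a current Provisional Registration is held), but yields to (j): (j) applies — aggregate throughput is 5,860 units, below the 6,610 units limit. (k) would limit (j) — some sales are to a restaurant for resale — but (l) sets (k) aside: (l) operates against (k): a current Provisional Approval is held. So (b) is unavailable.
All of (c)'s requirements are met (items are individually labelled; the seller is a natural person; assessed value is $63,500, meeting the $56,500 threshold). Turning to paragraph (m): (m) is triggered — a current Class 5 Certificate is held. Exception (c) does not apply.
Exception (d) requires that the seller holds a current Tier 3 Waiver from the Pindale Board; but no current Tier 3 Waiver is held, so (d) is unavailable.
None of the exceptions is available; § 48 applies in full.

Yes — Nadia must hold a vendor licence.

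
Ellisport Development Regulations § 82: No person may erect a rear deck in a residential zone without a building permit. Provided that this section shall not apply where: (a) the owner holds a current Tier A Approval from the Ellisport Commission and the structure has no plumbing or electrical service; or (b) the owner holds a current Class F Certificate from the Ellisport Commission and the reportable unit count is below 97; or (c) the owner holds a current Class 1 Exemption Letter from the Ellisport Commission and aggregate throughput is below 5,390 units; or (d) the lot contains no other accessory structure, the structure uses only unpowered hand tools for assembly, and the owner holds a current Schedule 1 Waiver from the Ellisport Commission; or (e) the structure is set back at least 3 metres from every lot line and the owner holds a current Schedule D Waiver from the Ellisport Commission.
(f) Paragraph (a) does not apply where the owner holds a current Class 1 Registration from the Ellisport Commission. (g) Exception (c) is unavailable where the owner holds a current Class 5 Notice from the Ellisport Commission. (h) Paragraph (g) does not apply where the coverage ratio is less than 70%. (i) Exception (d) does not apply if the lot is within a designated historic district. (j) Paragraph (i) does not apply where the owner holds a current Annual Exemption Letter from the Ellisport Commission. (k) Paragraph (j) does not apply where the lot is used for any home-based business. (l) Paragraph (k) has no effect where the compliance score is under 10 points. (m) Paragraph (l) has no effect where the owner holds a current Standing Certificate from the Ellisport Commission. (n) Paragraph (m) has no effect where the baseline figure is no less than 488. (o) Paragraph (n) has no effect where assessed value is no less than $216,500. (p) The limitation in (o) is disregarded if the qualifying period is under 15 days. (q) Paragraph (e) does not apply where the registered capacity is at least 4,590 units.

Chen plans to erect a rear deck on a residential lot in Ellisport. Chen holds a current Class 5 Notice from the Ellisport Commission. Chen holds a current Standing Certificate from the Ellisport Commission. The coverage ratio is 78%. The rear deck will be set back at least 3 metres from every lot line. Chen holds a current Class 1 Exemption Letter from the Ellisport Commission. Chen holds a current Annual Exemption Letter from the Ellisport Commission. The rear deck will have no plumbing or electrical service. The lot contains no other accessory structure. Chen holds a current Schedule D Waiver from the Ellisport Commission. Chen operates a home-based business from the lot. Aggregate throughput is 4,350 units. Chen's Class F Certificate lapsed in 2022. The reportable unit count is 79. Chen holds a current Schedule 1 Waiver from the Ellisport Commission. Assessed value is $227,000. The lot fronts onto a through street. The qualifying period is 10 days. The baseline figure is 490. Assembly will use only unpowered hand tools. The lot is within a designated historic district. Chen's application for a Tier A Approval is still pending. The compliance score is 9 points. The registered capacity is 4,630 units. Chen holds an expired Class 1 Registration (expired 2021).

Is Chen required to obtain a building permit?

No — exception (d) applies; Chen does not need a building permit.

Exception (a) requires that the owner holds a current Tier A Approval from the Ellisport Commission; but there is no Tier A Approval in force, so (a) is unavailable.
Exception (b) fails — no current Class F Certificate is held.
Exception (c)'s conditions are all satisfied: a current Class 1 Exemption Letter is held; aggregate throughput is 4,350 units, below the 5,390 units limit. Turning to paragraphs (g)–(h): (g) is engaged — a current Class 5 Notice is held. (h) is inapplicable (the coverage ratio is 78%, not less than 70%), so (g) stands. Exception (c) does not apply.
Exception (d) is satisfied on its face — the lot has no other accessory structure; assembly uses only hand tools; a current Schedule 1 Waiver is held. Under paragraphs (i)–(p): (i) operates (the lot is in a historic district), but yields to (j): (j) operates against (i): a current Annual Exemption Letter is held. (k) is triggered (a home-based business operates on the lot), but is displaced by (l): (l) operates against (k): the compliance score is 9 points, under the 10 points limit. (m) would limit (l) — a current Standing Certificate is held — but (n) sets (m) aside: (n) operates against (m): the baseline figure is 490, meeting the 488 threshold. (o) applies (assessed value is $227,000, meeting the $216,500 threshold), but is displaced by (p): (p) is triggered — the qualifying period is 10 days, under the 15 days limit. Exception (d) stands.
All of (e)'s requirements are met (the setback is at least 3 m on every side; a current Schedule D Waiver is held). However, paragraph (q) must be considered: (q) operates against (e): the registered capacity is 4,630 units, meeting the 4,590 units threshold. Exception (e) does not apply.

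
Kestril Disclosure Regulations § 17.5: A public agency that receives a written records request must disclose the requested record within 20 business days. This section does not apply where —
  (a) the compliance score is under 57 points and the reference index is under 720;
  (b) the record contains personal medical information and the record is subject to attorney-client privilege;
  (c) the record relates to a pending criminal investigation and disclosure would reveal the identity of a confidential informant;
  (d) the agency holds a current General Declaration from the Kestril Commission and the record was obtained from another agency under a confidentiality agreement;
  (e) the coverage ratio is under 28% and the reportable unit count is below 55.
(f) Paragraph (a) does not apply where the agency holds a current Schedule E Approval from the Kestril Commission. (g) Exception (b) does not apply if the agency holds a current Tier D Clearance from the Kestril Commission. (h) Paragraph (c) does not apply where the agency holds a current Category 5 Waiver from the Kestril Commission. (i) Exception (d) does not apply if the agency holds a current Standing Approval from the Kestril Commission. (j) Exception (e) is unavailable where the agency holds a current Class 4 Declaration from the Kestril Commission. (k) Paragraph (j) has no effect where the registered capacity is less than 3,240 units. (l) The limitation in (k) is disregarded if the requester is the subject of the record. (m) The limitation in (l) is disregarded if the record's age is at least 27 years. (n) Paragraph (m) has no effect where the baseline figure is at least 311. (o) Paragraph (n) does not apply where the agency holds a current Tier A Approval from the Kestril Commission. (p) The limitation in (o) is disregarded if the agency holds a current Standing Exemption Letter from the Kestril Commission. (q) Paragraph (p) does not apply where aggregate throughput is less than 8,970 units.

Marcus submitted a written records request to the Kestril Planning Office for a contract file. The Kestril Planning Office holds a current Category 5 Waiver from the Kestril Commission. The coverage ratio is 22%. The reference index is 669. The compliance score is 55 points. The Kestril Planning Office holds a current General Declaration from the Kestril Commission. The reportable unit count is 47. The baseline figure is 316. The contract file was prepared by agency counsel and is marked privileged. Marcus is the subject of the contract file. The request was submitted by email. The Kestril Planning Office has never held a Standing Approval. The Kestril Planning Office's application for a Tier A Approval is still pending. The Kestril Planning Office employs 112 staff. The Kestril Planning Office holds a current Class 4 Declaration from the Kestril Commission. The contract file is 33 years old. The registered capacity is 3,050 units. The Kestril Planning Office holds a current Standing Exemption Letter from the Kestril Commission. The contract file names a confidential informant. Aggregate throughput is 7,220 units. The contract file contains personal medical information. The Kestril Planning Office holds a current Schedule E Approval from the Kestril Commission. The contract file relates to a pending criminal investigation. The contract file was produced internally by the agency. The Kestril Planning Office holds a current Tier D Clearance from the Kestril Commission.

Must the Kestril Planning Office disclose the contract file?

Yes — the Kestril Planning Office must disclose the contract file.

All of (a)'s requirements are met (the compliance score is 55 points, under the 57 points limit; the reference index is 669, under the 720 limit). However, paragraph (f) must be considered: (f) operates against (a): a current Schedule E Approval is held. So (a) is unavailable.
Exception (b): the contract file contains personal medical information; the contract file is privileged — every condition holds. But: (g) is engaged — a current Tier D Clearance is held. So (b) is unavailable.
Exception (c) is satisfied on its face — the contract file relates to a pending investigation; the contract file names a confidential informant. Turning to paragraph (h): (h) operates against (c): a current Category 5 Waiver is held. (c) is therefore removed.
Exception (d) requires that the record was obtained from another agency under a confidentiality agreement; but the contract file was produced internally, so (d) is unavailable.
Exception (e) is satisfied on its face — the coverage ratio is 22%, under the 28% limit; the reportable unit count is 47, below the 55 limit. Turning to paragraphs (j)–(q): (j) operates against (e): a current Class 4 Declaration is held. (k) would limit (j) — the registered capacity is 3,050 units, less than the 3,240 units limit — but (l) sets (k) aside: (l) applies — Marcus is the subject of the contract file. (m) operates (the record's age is 33 years, meeting the 27 years threshold), but is overridden by (n): (n) operates against (m): the baseline figure is 316, meeting the 311 threshold. (o) is not engaged (the Tier A Approval is not current), so (n) stands. (e) is therefore removed.
No exception is made out. the Kestril Planning Office falls within the general rule.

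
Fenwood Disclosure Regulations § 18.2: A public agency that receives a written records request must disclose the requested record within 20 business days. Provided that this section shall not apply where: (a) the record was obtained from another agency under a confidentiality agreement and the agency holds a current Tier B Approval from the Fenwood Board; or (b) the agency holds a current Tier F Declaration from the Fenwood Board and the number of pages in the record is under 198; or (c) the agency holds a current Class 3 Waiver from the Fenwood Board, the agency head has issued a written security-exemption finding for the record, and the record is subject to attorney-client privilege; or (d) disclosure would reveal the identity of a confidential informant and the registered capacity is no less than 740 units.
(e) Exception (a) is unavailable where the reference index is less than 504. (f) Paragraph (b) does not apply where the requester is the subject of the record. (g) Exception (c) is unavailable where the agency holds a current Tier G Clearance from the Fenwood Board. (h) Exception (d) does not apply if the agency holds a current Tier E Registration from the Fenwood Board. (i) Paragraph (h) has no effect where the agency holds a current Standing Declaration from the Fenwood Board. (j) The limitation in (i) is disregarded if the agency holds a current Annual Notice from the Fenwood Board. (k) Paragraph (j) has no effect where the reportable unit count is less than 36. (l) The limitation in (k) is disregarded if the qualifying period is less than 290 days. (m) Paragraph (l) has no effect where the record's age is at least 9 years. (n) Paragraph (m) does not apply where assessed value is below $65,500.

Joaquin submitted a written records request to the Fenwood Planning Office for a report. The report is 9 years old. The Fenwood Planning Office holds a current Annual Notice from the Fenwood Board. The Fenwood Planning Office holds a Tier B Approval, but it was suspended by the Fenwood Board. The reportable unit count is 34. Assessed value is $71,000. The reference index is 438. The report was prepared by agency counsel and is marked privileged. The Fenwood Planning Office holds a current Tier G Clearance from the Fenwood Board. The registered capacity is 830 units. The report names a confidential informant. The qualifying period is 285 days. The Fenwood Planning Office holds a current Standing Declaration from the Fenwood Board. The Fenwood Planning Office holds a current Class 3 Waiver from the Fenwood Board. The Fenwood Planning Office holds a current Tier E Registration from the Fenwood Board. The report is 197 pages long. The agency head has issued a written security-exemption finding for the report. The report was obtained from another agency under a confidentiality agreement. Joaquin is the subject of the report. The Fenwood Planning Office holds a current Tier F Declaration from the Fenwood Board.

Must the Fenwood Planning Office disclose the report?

No — exception (d) applies; the Fenwood Planning Office is not required to disclose the report.

Exception (a) does not apply: no current Tier B Approval is held.
Exception (b) is satisfied on its face — a current Tier F Declaration is held; the number of pages in the record is 197, under the 198 limit. However, paragraph (f) must be considered: (f) operates against (b): Joaquin is the subject of the report. (b) is therefore removed.
Exception (c)'s conditions are all satisfied: a current Class 3 Waiver is held; a written security-exemption finding has been issued; the report is privileged. But applying paragraph (g): (g) operates against (c): a current Tier G Clearance is held. So (c) is unavailable.
Exception (d)'s conditions are all satisfied: the report names a confidential informant; the registered capacity is 830 units, meeting the 740 units threshold. Considering the limiting provisions: (h) would limit (d) — a current Tier E Registration is held — but (i) sets (h) aside: (i) operates against (h): a current Standing Declaration is held. (j) would limit (i) — a current Annual Notice is held — but (k) sets (j) aside: (k) is engaged — the reportable unit count is 34, less than the 36 limit. (l) would limit (k) — the qualifying period is 285 days, less than the 290 days limit — but (m) sets (l) aside: (m) operates against (l): the record's age is 9 years, meeting the 9 years threshold. (n) is inapplicable (assessed value is $71,000, not below $65,500), so (m) stands. So (d) applies.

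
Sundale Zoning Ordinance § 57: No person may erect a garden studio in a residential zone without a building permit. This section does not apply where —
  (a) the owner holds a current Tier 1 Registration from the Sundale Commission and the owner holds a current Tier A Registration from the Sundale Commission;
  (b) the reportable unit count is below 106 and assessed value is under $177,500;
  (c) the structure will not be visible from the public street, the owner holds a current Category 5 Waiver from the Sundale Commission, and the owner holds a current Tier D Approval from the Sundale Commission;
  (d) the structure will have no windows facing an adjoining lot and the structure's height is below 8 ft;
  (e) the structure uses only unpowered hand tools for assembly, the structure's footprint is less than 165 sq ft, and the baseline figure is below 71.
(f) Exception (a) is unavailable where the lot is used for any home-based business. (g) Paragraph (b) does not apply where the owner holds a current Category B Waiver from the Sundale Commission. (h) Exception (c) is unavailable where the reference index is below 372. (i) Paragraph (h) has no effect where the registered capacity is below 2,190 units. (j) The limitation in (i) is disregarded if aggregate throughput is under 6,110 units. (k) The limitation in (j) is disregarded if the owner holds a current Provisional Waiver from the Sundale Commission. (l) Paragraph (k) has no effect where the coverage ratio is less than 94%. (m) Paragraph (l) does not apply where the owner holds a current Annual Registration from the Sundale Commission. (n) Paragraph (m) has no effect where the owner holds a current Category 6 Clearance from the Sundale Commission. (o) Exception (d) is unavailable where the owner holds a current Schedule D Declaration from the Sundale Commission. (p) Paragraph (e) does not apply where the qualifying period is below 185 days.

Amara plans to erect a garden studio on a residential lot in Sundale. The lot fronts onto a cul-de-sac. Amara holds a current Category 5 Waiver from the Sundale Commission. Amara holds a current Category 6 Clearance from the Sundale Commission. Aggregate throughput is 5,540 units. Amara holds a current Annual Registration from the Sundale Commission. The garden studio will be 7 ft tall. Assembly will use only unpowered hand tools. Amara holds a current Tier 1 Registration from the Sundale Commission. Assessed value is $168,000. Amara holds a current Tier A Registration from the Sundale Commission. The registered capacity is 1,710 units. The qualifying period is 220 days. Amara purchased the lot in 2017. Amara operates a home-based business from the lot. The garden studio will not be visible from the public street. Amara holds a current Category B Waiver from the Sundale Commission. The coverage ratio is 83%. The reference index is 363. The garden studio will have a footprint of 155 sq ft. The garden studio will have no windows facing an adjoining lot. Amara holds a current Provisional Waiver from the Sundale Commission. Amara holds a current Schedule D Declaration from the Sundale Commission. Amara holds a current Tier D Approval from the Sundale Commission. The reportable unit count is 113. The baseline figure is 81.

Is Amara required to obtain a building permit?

Yes — Amara must obtain a building permit.

Exception (a): a current Tier 1 Registration is held; a current Tier A Registration is held — every condition holds. Turning to paragraph (f): (f) applies — a home-based business operates on the lot. Exception (a) does not apply.
Exception (b) requires that the reportable unit count is below 106; but the reportable unit count is 113, not below 106, so (b) is unavailable.
Exception (c): the structure will not be visible from the street; a current Category 5 Waiver is held; a current Tier D Approval is held — every condition holds. However, paragraphs (h)–(n) must be considered: (h) is triggered — the reference index is 363, below the 372 limit. (i) applies (the registered capacity is 1,710 units, below the 2,190 units limit), but yields to (j): (j) operates against (i): aggregate throughput is 5,540 units, under the 6,110 units limit. (k) would limit (j) — a current Provisional Waiver is held — but (l) sets (k) aside: (l) operates against (k): the coverage ratio is 83%, less than the 94% limit. (m) would limit (l) — a current Annual Registration is held — but (n) sets (m) aside: (n) operates against (m): a current Category 6 Clearance is held. Exception (c) does not apply.
Exception (d) is satisfied on its face — no windows face an adjoining lot; the structure's height is 7 ft, below the 8 ft limit. Turning to paragraph (o): (o) operates against (d): a current Schedule D Declaration is held. Exception (d) does not apply.
Exception (e) requires that the baseline figure is below 71; but the baseline figure is 81, not below 71, so (e) is unavailable.
No exception is made out. Amara falls within the general rule.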